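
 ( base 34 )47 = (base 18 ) 7H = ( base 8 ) 217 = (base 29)4R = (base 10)143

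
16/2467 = 16/2467 = 0.01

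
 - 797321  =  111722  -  909043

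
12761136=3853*3312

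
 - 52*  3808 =-198016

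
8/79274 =4/39637 = 0.00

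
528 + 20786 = 21314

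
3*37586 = 112758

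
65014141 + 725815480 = 790829621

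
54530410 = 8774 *6215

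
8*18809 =150472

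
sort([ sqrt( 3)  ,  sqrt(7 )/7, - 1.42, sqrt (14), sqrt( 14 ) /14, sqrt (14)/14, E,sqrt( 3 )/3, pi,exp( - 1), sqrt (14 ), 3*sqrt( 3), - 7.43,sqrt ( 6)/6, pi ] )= [ - 7.43, -1.42, sqrt( 14)/14,sqrt( 14 ) /14,exp(  -  1 ), sqrt( 7) /7  ,  sqrt( 6)/6 , sqrt(3)/3, sqrt(3), E , pi,  pi, sqrt(14),sqrt (14 ), 3*sqrt( 3)]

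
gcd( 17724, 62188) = 28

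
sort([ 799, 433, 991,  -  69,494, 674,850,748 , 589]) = [-69 , 433 , 494,589  ,  674,748,799,850 , 991]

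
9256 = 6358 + 2898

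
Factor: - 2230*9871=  - 22012330 = - 2^1*5^1*223^1*9871^1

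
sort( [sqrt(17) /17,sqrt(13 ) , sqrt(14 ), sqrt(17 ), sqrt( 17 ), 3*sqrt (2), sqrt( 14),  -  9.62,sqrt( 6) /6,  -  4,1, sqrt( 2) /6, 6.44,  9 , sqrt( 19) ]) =[-9.62,  -  4, sqrt(2)/6, sqrt(17 )/17,sqrt( 6)/6, 1, sqrt( 13), sqrt( 14 ), sqrt( 14), sqrt( 17), sqrt( 17),3*sqrt( 2), sqrt( 19 ),6.44,9]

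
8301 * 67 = 556167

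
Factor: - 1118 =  - 2^1*13^1*43^1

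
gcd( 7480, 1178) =2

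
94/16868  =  47/8434 = 0.01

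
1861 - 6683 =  - 4822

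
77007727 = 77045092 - 37365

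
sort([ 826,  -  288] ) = [ - 288,  826]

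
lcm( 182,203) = 5278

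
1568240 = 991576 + 576664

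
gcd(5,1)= 1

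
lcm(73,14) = 1022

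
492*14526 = 7146792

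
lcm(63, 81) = 567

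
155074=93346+61728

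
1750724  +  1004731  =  2755455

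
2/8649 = 2/8649 = 0.00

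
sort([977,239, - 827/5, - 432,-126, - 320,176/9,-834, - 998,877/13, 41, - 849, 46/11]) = [ - 998, - 849, - 834, - 432,-320, - 827/5, - 126,46/11, 176/9, 41, 877/13,239,977]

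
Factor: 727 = 727^1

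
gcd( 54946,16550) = 662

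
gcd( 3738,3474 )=6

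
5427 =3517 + 1910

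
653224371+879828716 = 1533053087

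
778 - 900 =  - 122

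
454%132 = 58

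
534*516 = 275544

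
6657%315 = 42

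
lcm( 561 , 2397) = 26367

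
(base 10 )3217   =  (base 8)6221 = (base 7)12244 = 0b110010010001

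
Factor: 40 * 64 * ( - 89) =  - 2^9*5^1 * 89^1 = -227840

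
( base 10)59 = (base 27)25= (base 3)2012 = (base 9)65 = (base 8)73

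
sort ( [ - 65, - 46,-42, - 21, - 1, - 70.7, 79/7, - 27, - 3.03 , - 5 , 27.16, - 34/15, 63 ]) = [ - 70.7, - 65, - 46 , - 42, - 27, - 21, - 5, -3.03, - 34/15 , -1,79/7,  27.16,63]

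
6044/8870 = 3022/4435  =  0.68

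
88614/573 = 154  +  124/191 = 154.65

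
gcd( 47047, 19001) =1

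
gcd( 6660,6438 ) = 222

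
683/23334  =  683/23334 = 0.03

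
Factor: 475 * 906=430350 = 2^1 * 3^1*5^2*19^1*151^1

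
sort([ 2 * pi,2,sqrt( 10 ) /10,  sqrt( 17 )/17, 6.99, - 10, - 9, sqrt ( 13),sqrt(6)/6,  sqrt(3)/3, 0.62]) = [  -  10,  -  9, sqrt(17 ) /17, sqrt( 10)/10,sqrt( 6)/6,sqrt(3 )/3,0.62,2,sqrt ( 13),2*pi,6.99]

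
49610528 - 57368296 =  - 7757768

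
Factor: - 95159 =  - 43^1*2213^1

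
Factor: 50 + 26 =76= 2^2*19^1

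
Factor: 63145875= 3^1*5^3*13^1*12953^1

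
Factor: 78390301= 11^1*139^1 * 167^1*307^1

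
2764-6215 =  - 3451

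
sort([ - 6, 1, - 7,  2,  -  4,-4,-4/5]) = [-7, - 6,-4,- 4, - 4/5, 1,2]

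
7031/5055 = 1 + 1976/5055 =1.39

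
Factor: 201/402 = 2^( - 1) = 1/2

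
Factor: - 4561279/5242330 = -2^(-1 )*5^( - 1 )*29^( - 1)*199^1*18077^( - 1)*22921^1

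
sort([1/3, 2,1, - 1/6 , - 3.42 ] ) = [ - 3.42,- 1/6,1/3 , 1,2]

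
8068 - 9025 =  - 957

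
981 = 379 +602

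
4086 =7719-3633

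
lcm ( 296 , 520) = 19240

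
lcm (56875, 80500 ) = 5232500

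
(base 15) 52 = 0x4d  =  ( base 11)70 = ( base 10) 77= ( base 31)2f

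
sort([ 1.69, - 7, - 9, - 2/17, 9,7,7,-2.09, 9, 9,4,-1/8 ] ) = [ - 9, - 7,  -  2.09, - 1/8 , - 2/17 , 1.69,4, 7, 7, 9 , 9,9 ]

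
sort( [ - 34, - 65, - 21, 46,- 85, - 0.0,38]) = [ -85 ,-65,- 34, - 21, - 0.0,38,46] 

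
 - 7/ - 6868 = 7/6868 = 0.00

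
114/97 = 114/97 = 1.18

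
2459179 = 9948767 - 7489588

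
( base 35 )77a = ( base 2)10001001111110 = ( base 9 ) 13101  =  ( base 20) 121a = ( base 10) 8830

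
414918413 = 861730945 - 446812532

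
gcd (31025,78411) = 1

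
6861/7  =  980 + 1/7  =  980.14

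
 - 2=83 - 85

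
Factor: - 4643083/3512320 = - 2^( - 11)*5^(-1)*7^( - 3 ) * 47^1*223^1*443^1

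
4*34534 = 138136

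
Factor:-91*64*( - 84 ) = 489216 =2^8 * 3^1*  7^2 *13^1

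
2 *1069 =2138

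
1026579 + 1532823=2559402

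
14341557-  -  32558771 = 46900328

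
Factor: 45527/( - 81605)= - 53/95 = - 5^( - 1 ) * 19^( - 1) * 53^1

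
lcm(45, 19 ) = 855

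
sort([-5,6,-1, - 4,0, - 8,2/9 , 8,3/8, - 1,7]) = [  -  8, - 5, - 4, - 1,- 1,0,2/9,3/8 , 6,7 , 8 ]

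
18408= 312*59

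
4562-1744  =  2818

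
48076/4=12019 = 12019.00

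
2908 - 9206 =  - 6298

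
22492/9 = 2499 + 1/9 = 2499.11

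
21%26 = 21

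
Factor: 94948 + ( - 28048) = 2^2*3^1*5^2*223^1 = 66900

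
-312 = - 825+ 513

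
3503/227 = 3503/227 = 15.43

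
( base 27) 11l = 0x309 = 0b1100001001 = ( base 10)777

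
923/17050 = 923/17050=0.05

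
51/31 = 1 + 20/31= 1.65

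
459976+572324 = 1032300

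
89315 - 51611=37704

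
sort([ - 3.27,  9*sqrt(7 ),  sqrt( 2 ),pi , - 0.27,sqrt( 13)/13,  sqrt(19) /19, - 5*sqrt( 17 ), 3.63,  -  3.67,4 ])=[  -  5*sqrt( 17 ),-3.67, - 3.27,- 0.27,  sqrt(19 )/19,sqrt( 13 )/13,sqrt(2 ),pi , 3.63,4, 9*sqrt( 7 ) ]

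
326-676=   -350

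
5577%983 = 662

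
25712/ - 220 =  - 6428/55 = - 116.87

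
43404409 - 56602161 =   -  13197752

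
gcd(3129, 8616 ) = 3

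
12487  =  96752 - 84265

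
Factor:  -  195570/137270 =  - 3^2 * 7^ (-1)*37^( - 1)*41^1 = - 369/259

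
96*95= 9120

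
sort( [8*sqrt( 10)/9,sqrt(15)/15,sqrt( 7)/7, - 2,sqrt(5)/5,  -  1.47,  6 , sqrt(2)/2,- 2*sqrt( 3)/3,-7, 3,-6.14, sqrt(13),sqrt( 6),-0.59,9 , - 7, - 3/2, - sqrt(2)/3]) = [ - 7, - 7, - 6.14, - 2, - 3/2, - 1.47,  -  2 *sqrt( 3) /3, - 0.59,-sqrt(2)/3  ,  sqrt(15)/15, sqrt (7)/7,sqrt( 5)/5,sqrt (2)/2, sqrt( 6) , 8*sqrt(10 ) /9, 3, sqrt(13 ),6 , 9 ] 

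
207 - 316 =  - 109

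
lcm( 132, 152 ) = 5016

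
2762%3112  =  2762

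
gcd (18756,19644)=12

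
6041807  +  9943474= 15985281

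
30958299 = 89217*347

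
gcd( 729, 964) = 1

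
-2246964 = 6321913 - 8568877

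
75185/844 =75185/844= 89.08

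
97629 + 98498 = 196127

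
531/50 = 531/50 = 10.62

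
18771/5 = 3754 + 1/5 = 3754.20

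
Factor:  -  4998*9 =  - 2^1*3^3*7^2*17^1 = -  44982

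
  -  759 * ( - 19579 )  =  14860461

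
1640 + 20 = 1660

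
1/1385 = 1/1385=0.00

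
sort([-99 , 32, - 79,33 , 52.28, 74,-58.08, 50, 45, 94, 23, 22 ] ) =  [ - 99, - 79, - 58.08,22, 23, 32,  33,45, 50, 52.28, 74, 94 ] 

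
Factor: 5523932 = 2^2*1380983^1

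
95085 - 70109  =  24976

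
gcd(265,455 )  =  5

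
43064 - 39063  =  4001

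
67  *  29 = 1943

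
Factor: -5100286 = - 2^1*349^1 * 7307^1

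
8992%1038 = 688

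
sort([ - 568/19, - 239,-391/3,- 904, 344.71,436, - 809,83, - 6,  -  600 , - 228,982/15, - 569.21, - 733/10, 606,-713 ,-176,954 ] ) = [ - 904,  -  809,-713, - 600,-569.21,- 239, - 228, -176,-391/3, - 733/10, - 568/19, - 6,982/15, 83 , 344.71,436, 606,  954 ]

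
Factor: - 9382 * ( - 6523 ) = 61198786 = 2^1 * 11^1*593^1*4691^1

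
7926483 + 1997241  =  9923724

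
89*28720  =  2556080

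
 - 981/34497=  - 109/3833 = -0.03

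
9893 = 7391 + 2502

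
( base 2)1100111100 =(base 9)1120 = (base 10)828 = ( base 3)1010200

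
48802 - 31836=16966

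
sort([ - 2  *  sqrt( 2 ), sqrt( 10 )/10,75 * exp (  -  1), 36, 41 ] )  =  [ - 2*sqrt( 2 ) , sqrt(10 ) /10, 75*exp ( -1 )  ,  36, 41]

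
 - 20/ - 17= 1 + 3/17 = 1.18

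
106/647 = 106/647 = 0.16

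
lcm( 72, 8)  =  72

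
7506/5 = 1501 + 1/5=1501.20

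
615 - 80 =535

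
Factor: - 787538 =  - 2^1 * 103^1*3823^1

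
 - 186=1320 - 1506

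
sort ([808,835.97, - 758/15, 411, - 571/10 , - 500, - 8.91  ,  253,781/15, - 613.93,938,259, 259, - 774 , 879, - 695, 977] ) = [ - 774, - 695, - 613.93 , - 500, - 571/10, - 758/15,-8.91 , 781/15,253,259, 259,  411,808,  835.97,879, 938, 977]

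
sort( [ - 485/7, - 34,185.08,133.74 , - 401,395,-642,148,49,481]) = [ - 642, - 401, - 485/7, - 34, 49, 133.74, 148,185.08,395,481 ] 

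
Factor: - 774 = -2^1*3^2*43^1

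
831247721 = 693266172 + 137981549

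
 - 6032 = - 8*754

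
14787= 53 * 279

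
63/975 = 21/325 = 0.06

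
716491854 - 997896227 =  - 281404373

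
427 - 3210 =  - 2783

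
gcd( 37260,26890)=10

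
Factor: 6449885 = 5^1 * 13^2*17^1*449^1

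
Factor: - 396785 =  - 5^1*79357^1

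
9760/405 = 24 + 8/81 = 24.10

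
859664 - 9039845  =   - 8180181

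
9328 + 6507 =15835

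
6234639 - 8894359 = -2659720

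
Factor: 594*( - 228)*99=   -  13407768 = - 2^3*3^6*  11^2*19^1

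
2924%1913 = 1011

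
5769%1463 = 1380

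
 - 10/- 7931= 10/7931 =0.00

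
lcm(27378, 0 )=0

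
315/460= 63/92= 0.68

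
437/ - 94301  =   - 1 + 93864/94301=- 0.00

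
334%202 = 132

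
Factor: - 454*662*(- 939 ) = 2^2*3^1* 227^1*313^1* 331^1 = 282214572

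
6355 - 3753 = 2602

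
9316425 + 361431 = 9677856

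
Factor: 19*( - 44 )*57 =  - 2^2 *3^1 * 11^1 *19^2   =  - 47652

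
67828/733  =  92 + 392/733 = 92.53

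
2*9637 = 19274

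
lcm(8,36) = 72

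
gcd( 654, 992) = 2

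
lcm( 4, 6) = 12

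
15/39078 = 5/13026 = 0.00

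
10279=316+9963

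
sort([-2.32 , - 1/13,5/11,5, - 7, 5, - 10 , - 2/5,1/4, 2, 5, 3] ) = [ - 10, - 7 , - 2.32, - 2/5, - 1/13,1/4, 5/11, 2, 3, 5,5, 5] 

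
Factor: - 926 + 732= - 2^1*97^1 =- 194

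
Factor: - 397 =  - 397^1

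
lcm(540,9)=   540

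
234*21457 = 5020938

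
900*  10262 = 9235800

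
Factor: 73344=2^7 *3^1 * 191^1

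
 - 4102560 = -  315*13024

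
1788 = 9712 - 7924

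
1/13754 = 1/13754= 0.00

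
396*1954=773784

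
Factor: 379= 379^1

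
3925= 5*785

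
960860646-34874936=925985710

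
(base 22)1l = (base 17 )29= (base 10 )43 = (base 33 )1A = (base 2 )101011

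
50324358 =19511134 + 30813224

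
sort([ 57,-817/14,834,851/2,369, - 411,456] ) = [-411 ,- 817/14,57,  369, 851/2,456, 834 ]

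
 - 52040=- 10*5204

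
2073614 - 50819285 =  -48745671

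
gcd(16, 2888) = 8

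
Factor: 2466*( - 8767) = -21619422 = - 2^1*3^2*11^1*137^1*797^1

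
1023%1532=1023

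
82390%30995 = 20400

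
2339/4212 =2339/4212 = 0.56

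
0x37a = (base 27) 15Q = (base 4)31322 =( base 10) 890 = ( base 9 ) 1188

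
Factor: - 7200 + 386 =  - 2^1 * 3407^1 = - 6814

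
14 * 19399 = 271586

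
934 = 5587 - 4653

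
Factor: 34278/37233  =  58/63 = 2^1*3^( - 2)*7^(  -  1)*29^1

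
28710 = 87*330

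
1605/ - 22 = - 1605/22= -  72.95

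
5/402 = 5/402 = 0.01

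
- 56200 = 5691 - 61891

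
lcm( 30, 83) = 2490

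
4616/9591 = 4616/9591= 0.48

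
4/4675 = 4/4675 = 0.00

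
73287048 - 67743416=5543632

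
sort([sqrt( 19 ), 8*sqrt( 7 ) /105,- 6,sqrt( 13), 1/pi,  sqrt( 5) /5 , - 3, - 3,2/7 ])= [-6,  -  3, - 3,8*sqrt(7 ) /105,2/7,1/pi,  sqrt( 5 )/5, sqrt(13),sqrt( 19)] 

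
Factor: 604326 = 2^1*3^1*47^1*2143^1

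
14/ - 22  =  - 1 + 4/11 =-  0.64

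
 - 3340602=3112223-6452825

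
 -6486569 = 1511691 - 7998260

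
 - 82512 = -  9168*9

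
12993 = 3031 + 9962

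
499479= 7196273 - 6696794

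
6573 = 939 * 7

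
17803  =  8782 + 9021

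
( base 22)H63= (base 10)8363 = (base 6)102415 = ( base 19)1433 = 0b10000010101011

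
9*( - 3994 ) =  - 35946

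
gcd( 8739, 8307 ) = 9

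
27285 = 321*85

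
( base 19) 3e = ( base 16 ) 47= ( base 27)2H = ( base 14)51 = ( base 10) 71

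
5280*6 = 31680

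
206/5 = 41 + 1/5 = 41.20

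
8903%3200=2503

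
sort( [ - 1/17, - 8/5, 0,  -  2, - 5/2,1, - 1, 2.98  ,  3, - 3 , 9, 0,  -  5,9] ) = [ - 5, - 3,- 5/2, - 2, - 8/5,-1 , - 1/17, 0, 0,1,2.98,3,9,9] 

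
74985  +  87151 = 162136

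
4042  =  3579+463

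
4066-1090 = 2976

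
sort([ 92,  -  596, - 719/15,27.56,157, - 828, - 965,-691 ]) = [ - 965, - 828,-691,  -  596,-719/15,27.56, 92, 157 ]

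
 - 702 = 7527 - 8229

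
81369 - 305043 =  - 223674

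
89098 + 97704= 186802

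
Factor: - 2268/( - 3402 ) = 2^1*3^(-1 ) = 2/3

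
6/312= 1/52=0.02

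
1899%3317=1899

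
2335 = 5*467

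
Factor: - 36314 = -2^1*67^1*271^1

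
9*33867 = 304803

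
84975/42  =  28325/14 = 2023.21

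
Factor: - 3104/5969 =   -  2^5*47^( - 1 )*97^1 * 127^( - 1 ) 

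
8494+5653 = 14147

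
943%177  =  58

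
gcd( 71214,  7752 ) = 6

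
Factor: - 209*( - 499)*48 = 2^4 * 3^1*11^1 *19^1*499^1 = 5005968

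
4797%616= 485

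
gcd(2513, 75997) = 1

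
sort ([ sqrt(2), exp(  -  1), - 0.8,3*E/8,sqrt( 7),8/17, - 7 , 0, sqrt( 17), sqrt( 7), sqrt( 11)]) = [ - 7,  -  0.8, 0 , exp(-1 ),8/17,3*E/8, sqrt( 2 ),  sqrt(7), sqrt( 7), sqrt(11 ), sqrt( 17) ]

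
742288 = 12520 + 729768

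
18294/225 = 81  +  23/75 = 81.31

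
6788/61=6788/61= 111.28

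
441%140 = 21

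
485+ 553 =1038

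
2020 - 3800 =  - 1780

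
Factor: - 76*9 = - 684 =- 2^2*3^2 * 19^1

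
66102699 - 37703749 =28398950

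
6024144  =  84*71716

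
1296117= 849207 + 446910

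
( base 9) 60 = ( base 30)1O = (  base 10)54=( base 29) 1p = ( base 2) 110110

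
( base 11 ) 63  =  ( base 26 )2H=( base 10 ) 69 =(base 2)1000101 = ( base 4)1011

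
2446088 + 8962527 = 11408615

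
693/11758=693/11758 = 0.06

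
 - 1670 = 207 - 1877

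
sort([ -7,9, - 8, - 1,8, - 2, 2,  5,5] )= [ - 8, - 7, - 2 , - 1,  2,5,5, 8, 9]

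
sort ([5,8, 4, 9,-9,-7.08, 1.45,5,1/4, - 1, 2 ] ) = [ - 9 , - 7.08, - 1,1/4,1.45, 2, 4 , 5,5, 8, 9 ] 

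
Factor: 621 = 3^3*23^1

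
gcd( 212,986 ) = 2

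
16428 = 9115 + 7313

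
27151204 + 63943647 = 91094851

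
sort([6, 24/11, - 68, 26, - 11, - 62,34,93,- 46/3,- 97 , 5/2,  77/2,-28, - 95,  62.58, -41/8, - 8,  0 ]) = [ - 97, - 95 ,  -  68, - 62,  -  28, -46/3, - 11, - 8, -41/8 , 0, 24/11,  5/2,6, 26, 34, 77/2,62.58, 93] 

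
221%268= 221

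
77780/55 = 15556/11=   1414.18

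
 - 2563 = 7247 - 9810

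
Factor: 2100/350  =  6  =  2^1*3^1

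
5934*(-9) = -53406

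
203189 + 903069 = 1106258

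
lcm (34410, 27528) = 137640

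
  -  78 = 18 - 96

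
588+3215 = 3803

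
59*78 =4602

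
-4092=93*( - 44)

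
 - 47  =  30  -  77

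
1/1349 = 1/1349 = 0.00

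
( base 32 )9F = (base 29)ad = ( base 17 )10E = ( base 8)457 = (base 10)303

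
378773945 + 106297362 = 485071307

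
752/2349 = 752/2349 = 0.32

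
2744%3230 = 2744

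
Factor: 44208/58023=16/21 = 2^4*3^(-1)*7^ (-1 )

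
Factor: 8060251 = 8060251^1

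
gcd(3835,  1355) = 5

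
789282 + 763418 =1552700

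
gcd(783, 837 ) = 27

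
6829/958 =7+123/958 = 7.13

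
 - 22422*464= - 10403808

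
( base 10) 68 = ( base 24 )2K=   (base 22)32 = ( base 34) 20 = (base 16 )44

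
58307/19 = 58307/19 = 3068.79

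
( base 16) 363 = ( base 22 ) 1H9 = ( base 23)1eg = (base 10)867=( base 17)300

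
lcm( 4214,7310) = 358190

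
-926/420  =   - 463/210 =- 2.20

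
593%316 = 277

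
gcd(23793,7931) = 7931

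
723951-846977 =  - 123026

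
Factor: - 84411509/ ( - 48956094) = 2^( - 1)*3^ ( - 2 )*7^1*11^( - 1) * 13^1 * 19^1* 97^ ( - 1 )*2549^( -1 ) * 48821^1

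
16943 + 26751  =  43694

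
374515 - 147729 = 226786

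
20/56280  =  1/2814 =0.00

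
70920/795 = 89 + 11/53= 89.21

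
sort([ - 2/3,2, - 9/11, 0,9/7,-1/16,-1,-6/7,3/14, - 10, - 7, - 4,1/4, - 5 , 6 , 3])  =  [ - 10, - 7, - 5,-4, - 1, - 6/7,  -  9/11,- 2/3, - 1/16,0, 3/14,1/4,9/7,2 , 3,6 ] 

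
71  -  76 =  - 5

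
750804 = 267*2812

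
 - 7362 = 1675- 9037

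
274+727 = 1001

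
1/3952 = 1/3952=0.00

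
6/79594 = 3/39797 = 0.00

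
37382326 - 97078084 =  - 59695758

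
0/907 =0 = 0.00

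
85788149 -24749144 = 61039005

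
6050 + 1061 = 7111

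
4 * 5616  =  22464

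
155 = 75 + 80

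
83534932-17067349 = 66467583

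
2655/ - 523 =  - 6 + 483/523= -  5.08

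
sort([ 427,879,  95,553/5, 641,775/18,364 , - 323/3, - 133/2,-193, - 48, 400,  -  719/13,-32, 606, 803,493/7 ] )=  [ - 193, - 323/3, - 133/2, - 719/13, - 48, - 32,775/18, 493/7,95 , 553/5, 364, 400,427,606,641,803,879]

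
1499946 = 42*35713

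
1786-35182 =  - 33396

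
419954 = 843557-423603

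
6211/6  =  1035 + 1/6  =  1035.17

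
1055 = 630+425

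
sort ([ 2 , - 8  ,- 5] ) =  [ - 8, - 5, 2]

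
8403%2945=2513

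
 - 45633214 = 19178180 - 64811394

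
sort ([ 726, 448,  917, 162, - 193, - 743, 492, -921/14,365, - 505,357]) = [ - 743, - 505, - 193, - 921/14, 162,357,365,448,492 , 726,917]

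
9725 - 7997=1728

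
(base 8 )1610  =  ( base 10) 904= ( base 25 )1b4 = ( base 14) 488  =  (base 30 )104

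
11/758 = 11/758  =  0.01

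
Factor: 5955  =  3^1*5^1 *397^1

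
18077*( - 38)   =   - 686926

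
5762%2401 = 960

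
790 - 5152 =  - 4362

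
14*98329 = 1376606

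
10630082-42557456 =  - 31927374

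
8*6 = 48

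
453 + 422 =875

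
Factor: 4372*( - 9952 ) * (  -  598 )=26019066112 = 2^8*13^1*23^1*311^1 * 1093^1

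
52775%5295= 5120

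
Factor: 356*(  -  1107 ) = -394092 = - 2^2*3^3*41^1*89^1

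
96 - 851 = -755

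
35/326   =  35/326  =  0.11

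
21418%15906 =5512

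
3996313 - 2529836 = 1466477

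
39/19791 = 13/6597 = 0.00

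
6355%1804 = 943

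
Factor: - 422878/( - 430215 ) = 2^1*3^(-1 )*5^( - 1)* 43^( - 1)*317^1 = 634/645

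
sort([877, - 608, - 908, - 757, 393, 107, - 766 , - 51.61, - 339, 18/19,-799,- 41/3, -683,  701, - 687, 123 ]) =[ - 908, - 799, - 766, - 757, - 687, - 683, - 608, - 339 , - 51.61, - 41/3,18/19, 107,123,393 , 701,877 ] 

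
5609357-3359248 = 2250109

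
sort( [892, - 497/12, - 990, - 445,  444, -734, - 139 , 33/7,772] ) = [-990, - 734, - 445,-139, - 497/12, 33/7,444, 772, 892 ]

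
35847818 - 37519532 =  - 1671714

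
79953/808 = 98  +  769/808 = 98.95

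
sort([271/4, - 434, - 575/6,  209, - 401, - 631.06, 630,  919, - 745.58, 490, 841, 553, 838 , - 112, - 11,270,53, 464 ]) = [ - 745.58, - 631.06, - 434, - 401, - 112, - 575/6, - 11, 53,271/4,209, 270, 464, 490, 553, 630, 838, 841, 919 ]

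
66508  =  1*66508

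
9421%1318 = 195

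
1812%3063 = 1812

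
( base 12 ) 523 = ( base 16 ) 2eb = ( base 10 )747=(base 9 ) 1020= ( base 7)2115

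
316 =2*158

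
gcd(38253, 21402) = 123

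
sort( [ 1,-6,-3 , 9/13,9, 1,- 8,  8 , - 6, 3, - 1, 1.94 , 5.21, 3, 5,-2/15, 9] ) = [ - 8, - 6,-6,-3, - 1, - 2/15,9/13, 1 , 1, 1.94,3, 3,  5,5.21,8,9, 9 ]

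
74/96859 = 74/96859= 0.00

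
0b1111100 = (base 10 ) 124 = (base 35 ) 3J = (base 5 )444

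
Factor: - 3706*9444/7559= -34999464/7559 = -2^3*3^1*17^1*109^1*787^1 *7559^(  -  1)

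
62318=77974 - 15656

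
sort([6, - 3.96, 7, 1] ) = [ - 3.96,1,6,7]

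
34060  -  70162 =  - 36102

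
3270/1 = 3270 = 3270.00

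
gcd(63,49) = 7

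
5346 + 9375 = 14721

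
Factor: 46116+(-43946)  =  2^1*5^1*7^1*31^1 = 2170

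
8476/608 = 2119/152=13.94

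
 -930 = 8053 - 8983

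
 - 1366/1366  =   - 1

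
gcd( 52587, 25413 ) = 3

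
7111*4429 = 31494619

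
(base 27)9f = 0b100000010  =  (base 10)258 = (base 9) 316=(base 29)8Q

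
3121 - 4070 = -949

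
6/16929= 2/5643= 0.00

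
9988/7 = 1426 + 6/7= 1426.86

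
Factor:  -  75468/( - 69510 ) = 2^1*5^ ( - 1)* 7^( - 1 )*19^1 = 38/35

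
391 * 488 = 190808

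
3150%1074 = 1002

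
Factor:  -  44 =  - 2^2*11^1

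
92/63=92/63  =  1.46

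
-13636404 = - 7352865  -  6283539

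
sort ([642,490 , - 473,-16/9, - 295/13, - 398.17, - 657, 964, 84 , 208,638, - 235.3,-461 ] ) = [ - 657, - 473,  -  461, - 398.17, - 235.3, - 295/13, - 16/9,84,208,490, 638,642,  964]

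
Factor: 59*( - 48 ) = -2^4*3^1*59^1 = -  2832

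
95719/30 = 95719/30=3190.63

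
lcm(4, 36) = 36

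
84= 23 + 61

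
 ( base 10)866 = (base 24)1C2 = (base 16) 362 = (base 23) 1EF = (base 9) 1162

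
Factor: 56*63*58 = 2^4*3^2*7^2*29^1 = 204624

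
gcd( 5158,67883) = 1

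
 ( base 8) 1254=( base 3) 221100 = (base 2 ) 1010101100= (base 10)684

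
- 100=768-868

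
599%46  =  1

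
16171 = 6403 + 9768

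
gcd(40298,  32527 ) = 1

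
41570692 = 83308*499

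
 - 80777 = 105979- 186756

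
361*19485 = 7034085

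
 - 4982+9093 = 4111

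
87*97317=8466579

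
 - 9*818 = - 7362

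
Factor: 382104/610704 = 2^ (  -  1)*3^1 * 29^1 * 61^1*4241^ ( - 1 ) = 5307/8482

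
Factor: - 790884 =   -  2^2*3^4*2441^1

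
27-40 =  - 13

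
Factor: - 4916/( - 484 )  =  11^( -2 )*1229^1 =1229/121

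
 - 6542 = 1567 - 8109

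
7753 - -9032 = 16785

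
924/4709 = 924/4709 = 0.20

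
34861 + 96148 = 131009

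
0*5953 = 0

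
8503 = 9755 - 1252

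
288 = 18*16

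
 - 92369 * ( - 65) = 6003985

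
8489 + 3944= 12433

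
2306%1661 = 645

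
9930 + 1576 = 11506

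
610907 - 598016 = 12891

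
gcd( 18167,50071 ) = 1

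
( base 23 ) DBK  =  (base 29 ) 8EG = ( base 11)5410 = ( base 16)1bee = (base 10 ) 7150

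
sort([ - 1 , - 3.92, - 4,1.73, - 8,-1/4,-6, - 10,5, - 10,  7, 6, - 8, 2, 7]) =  [  -  10, - 10, - 8,  -  8 , - 6  , - 4, - 3.92, - 1, -1/4,1.73, 2, 5, 6,7, 7]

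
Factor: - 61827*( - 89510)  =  2^1 * 3^1 * 5^1*37^1*557^1 * 8951^1=5534134770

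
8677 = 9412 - 735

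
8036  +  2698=10734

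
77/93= 77/93 = 0.83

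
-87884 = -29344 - 58540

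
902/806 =451/403= 1.12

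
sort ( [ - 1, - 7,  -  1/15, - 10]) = [-10, - 7, - 1  , - 1/15 ]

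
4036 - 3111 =925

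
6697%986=781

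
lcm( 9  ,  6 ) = 18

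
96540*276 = 26645040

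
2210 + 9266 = 11476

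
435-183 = 252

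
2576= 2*1288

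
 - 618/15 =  - 42 + 4/5 = - 41.20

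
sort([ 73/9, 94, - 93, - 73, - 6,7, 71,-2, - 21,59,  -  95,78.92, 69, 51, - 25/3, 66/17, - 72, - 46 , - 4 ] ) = [-95, - 93, - 73, - 72, - 46, - 21, - 25/3, - 6, - 4, - 2, 66/17, 7,73/9,  51, 59,  69,71,78.92,94 ] 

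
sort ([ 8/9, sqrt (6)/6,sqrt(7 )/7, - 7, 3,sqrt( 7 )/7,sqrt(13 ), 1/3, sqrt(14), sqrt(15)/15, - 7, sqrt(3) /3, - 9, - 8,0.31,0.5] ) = [- 9, - 8, - 7, - 7,sqrt(15)/15, 0.31, 1/3, sqrt(7)/7, sqrt( 7)/7,sqrt( 6 )/6 , 0.5,sqrt ( 3)/3, 8/9,3, sqrt(13), sqrt(14)]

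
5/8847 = 5/8847 = 0.00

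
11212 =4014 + 7198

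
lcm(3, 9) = 9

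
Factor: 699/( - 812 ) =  - 2^( - 2)* 3^1 * 7^( - 1)*29^(  -  1) *233^1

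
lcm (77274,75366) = 6104646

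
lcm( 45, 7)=315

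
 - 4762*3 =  - 14286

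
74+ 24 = 98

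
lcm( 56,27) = 1512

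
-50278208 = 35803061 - 86081269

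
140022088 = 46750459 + 93271629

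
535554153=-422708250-  -  958262403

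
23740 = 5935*4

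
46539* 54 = 2513106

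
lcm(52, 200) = 2600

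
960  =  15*64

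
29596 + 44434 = 74030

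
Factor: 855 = 3^2 * 5^1*19^1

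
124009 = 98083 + 25926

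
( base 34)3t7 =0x116D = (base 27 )636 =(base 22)94h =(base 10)4461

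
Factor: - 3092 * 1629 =-2^2*3^2*181^1*773^1 =- 5036868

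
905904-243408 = 662496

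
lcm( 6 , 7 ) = 42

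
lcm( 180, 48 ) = 720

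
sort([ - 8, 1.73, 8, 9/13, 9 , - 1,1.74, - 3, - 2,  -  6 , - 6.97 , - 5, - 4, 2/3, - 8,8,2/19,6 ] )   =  [ - 8,-8, - 6.97,-6 , - 5, - 4,-3, - 2,-1, 2/19 , 2/3,9/13,1.73,1.74, 6, 8 , 8 , 9] 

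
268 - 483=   -  215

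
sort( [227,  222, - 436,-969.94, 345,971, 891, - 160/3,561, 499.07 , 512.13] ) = [ - 969.94,-436, - 160/3, 222 , 227, 345,499.07,512.13,561,891, 971] 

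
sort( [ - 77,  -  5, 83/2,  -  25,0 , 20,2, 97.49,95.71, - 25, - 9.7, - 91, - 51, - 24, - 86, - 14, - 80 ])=[ - 91, - 86, - 80, - 77, - 51,-25 , - 25, - 24, - 14, - 9.7, - 5, 0 , 2,20, 83/2,95.71,97.49]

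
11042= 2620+8422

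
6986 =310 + 6676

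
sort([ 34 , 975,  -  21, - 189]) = [-189, - 21,34,975]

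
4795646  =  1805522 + 2990124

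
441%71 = 15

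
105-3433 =  -  3328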